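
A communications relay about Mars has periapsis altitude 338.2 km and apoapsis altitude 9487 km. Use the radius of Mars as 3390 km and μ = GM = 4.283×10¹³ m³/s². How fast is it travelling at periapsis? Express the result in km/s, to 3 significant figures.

r_p = 3390 + 338.2 = 3728.2 km = 3.7282×10⁶ m.
r_a = 3390 + 9487 = 12877 km = 1.2877×10⁷ m.
Semi-major axis a = (r_p + r_a)/2 = 8302.6 km = 8.303×10⁶ m.
Vis-viva: v² = μ(2/r − 1/a) = 4.283×10¹³ × (5.365×10⁻⁷ − 1.204×10⁻⁷) = 1.782×10⁷ m²/s².
v = 4221 m/s = 4.221 km/s.

v ≈ 4.22 km/s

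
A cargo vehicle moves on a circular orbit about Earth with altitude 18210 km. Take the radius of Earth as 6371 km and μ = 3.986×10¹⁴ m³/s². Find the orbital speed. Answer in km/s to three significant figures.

v ≈ 4.03 km/s

r = 6371 + 18210 = 24581 km = 2.4581×10⁷ m.
For a circular orbit v = √(μ/r) = √(3.986×10¹⁴ / 2.458×10⁷) = √(1.622×10⁷) = 4027 m/s.
That is 4.027 km/s.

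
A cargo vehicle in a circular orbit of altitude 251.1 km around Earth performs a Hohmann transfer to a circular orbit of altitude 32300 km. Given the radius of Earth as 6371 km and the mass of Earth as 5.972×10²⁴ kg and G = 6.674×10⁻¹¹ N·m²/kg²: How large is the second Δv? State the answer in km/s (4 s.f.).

Δv ≈ 1.474 km/s

μ = GM = 6.674×10⁻¹¹ × 5.972×10²⁴ = 3.986×10¹⁴ m³/s².
r₁ = 6371 + 251.1 = 6622.1 km = 6.6221×10⁶ m.
r₂ = 6371 + 32300 = 38671 km = 3.8671×10⁷ m.
Transfer ellipse a_t = (r₁ + r₂)/2 = 2.265×10⁷ m.
At r₁: circular v_c1 = √(μ/r₁) = 7758 m/s; transfer-perigee v_p = √[μ(2/r₁ − 1/a_t)] = 10140 m/s.
At r₂: circular v_c2 = √(μ/r₂) = 3210 m/s; transfer-apogee v_a = √[μ(2/r₂ − 1/a_t)] = 1736 m/s.
Δv₂ = v_c2 − v_a = 1474 m/s.
= 1.474 km/s.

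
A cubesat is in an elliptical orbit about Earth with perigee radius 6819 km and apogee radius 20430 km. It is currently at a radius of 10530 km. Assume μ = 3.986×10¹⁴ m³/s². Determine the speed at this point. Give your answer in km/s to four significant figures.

v ≈ 6.816 km/s

Semi-major axis a = (r_p + r_a)/2 = 13624 km = 1.362×10⁷ m.
Vis-viva: v² = μ(2/r − 1/a) = 3.986×10¹⁴ × (1.899×10⁻⁷ − 7.340×10⁻⁸) = 4.645×10⁷ m²/s².
v = 6816 m/s = 6.816 km/s.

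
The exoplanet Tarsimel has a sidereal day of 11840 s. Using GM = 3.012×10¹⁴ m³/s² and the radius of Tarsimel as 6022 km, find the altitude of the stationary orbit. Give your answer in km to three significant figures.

h_sync ≈ 4200 km

A synchronous orbit has period T, so by Kepler's third law a = (μT²/4π²)^(1/3).
μT²/4π² = 3.012×10¹⁴ × (1.184×10⁴)² / 39.48 = 1.070×10²¹ m³.
a = 1.023×10⁷ m = 10227 km.
Altitude h = a − R = 10227 − 6022 = 4204.6 km.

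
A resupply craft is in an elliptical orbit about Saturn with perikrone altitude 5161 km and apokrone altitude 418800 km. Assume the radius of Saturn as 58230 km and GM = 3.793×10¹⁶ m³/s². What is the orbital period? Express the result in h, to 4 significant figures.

T ≈ 39.81 h

r_p = 58230 + 5161 = 63391 km = 6.3391×10⁷ m.
r_a = 58230 + 418800 = 477030 km = 4.7703×10⁸ m.
Semi-major axis a = (r_p + r_a)/2 = (63391 + 4.7703×10⁵)/2 = 2.7021×10⁵ km = 2.702×10⁸ m.
By Kepler's third law T = 2π√(a³/μ) = 2π × 2.281×10⁴ = 1.433×10⁵ s.
= 39.81 h.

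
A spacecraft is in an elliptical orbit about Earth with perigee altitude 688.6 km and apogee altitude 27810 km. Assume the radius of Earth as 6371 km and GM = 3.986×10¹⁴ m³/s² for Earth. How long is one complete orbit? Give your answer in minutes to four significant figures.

r_p = 6371 + 688.6 = 7059.6 km = 7.0596×10⁶ m.
r_a = 6371 + 27810 = 34181 km = 3.4181×10⁷ m.
Semi-major axis a = (r_p + r_a)/2 = (7059.6 + 34181)/2 = 20620 km = 2.062×10⁷ m.
By Kepler's third law T = 2π√(a³/μ) = 2π × 4.690×10³ = 2.947×10⁴ s.
= 491.1 minutes.

T ≈ 491.1 minutes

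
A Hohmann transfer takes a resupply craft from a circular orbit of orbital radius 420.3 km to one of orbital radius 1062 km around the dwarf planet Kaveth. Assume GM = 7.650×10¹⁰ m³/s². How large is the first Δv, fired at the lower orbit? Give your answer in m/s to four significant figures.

Δv ≈ 84.06 m/s

r₁ = 420.3 km = 4.203×10⁵ m.
r₂ = 1062 km = 1.062×10⁶ m.
Transfer ellipse a_t = (r₁ + r₂)/2 = 7.412×10⁵ m.
At r₁: circular v_c1 = √(μ/r₁) = 426.6 m/s; transfer-periapsis v_p = √[μ(2/r₁ − 1/a_t)] = 510.7 m/s.
Δv₁ = v_p − v_c1 = 84.06 m/s.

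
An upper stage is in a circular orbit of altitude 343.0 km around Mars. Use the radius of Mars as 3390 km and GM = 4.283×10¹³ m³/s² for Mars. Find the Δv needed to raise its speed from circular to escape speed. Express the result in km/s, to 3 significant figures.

r = 3390 + 343.0 = 3733.0 km = 3.7330×10⁶ m.
Circular speed v_c = √(μ/r) = 3387 m/s.
Escape speed v_esc = √(2μ/r) = √2 × v_c = 4790 m/s.
Δv = v_esc − v_c = 1403 m/s = 1.403 km/s.

Δv ≈ 1.40 km/s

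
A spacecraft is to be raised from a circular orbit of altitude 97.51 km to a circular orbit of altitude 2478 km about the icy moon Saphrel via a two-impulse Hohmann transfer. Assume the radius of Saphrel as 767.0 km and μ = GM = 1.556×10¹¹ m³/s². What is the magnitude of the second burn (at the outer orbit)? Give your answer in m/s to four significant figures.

Δv ≈ 76.94 m/s

r₁ = 767.0 + 97.51 = 864.51 km = 8.6451×10⁵ m.
r₂ = 767.0 + 2478 = 3245.0 km = 3.2450×10⁶ m.
Transfer ellipse a_t = (r₁ + r₂)/2 = 2.055×10⁶ m.
At r₁: circular v_c1 = √(μ/r₁) = 424.2 m/s; transfer-periapsis v_p = √[μ(2/r₁ − 1/a_t)] = 533.1 m/s.
At r₂: circular v_c2 = √(μ/r₂) = 219.0 m/s; transfer-apoapsis v_a = √[μ(2/r₂ − 1/a_t)] = 142.0 m/s.
Δv₂ = v_c2 − v_a = 76.94 m/s.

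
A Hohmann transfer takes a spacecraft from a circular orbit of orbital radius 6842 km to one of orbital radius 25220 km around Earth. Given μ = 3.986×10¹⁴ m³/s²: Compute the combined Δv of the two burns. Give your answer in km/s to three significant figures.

Δv_total ≈ 3.32 km/s

r₁ = 6842 km = 6.842×10⁶ m.
r₂ = 25220 km = 2.522×10⁷ m.
Transfer ellipse a_t = (r₁ + r₂)/2 = 1.603×10⁷ m.
At r₁: circular v_c1 = √(μ/r₁) = 7633 m/s; transfer-perigee v_p = √[μ(2/r₁ − 1/a_t)] = 9573 m/s.
Δv₁ = v_p − v_c1 = 1941 m/s.
At r₂: circular v_c2 = √(μ/r₂) = 3976 m/s; transfer-apogee v_a = √[μ(2/r₂ − 1/a_t)] = 2597 m/s.
Δv₂ = v_c2 − v_a = 1378 m/s.
Total Δv = Δv₁ + Δv₂ = 3319 m/s = 3.319 km/s.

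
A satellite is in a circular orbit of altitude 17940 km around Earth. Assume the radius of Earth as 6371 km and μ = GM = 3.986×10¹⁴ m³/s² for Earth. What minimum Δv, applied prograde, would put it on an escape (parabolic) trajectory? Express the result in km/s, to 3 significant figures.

Δv ≈ 1.68 km/s

r = 6371 + 17940 = 24311 km = 2.4311×10⁷ m.
Circular speed v_c = √(μ/r) = 4049 m/s.
Escape speed v_esc = √(2μ/r) = √2 × v_c = 5726 m/s.
Δv = v_esc − v_c = 1677 m/s = 1.677 km/s.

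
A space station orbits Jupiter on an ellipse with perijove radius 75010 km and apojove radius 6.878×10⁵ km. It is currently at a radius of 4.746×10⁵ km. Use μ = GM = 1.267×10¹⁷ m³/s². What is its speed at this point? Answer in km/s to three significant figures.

Semi-major axis a = (r_p + r_a)/2 = 3.8140×10⁵ km = 3.814×10⁸ m.
Vis-viva: v² = μ(2/r − 1/a) = 1.267×10¹⁷ × (4.214×10⁻⁹ − 2.622×10⁻⁹) = 2.017×10⁸ m²/s².
v = 14200 m/s = 14.20 km/s.

v ≈ 14.2 km/s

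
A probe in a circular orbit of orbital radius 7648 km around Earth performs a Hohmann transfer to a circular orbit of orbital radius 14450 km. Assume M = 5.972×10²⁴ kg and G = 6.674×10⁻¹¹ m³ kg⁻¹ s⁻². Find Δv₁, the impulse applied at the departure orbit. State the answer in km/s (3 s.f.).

Δv ≈ 1.04 km/s

μ = GM = 6.674×10⁻¹¹ × 5.972×10²⁴ = 3.986×10¹⁴ m³/s².
r₁ = 7648 km = 7.648×10⁶ m.
r₂ = 14450 km = 1.445×10⁷ m.
Transfer ellipse a_t = (r₁ + r₂)/2 = 1.105×10⁷ m.
At r₁: circular v_c1 = √(μ/r₁) = 7219 m/s; transfer-perigee v_p = √[μ(2/r₁ − 1/a_t)] = 8256 m/s.
Δv₁ = v_p − v_c1 = 1037 m/s.
= 1.037 km/s.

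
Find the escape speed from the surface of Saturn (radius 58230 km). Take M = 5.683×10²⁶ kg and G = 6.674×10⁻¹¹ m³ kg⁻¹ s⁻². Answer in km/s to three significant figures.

v_esc ≈ 36.1 km/s

μ = GM = 6.674×10⁻¹¹ × 5.683×10²⁶ = 3.793×10¹⁶ m³/s².
r = R = 5.823×10⁷ m.
Escape speed v_esc = √(2μ/r) = √(2 × 3.793×10¹⁶ / 5.823×10⁷) = √(1.303×10⁹) = 36090 m/s.
= 36.09 km/s.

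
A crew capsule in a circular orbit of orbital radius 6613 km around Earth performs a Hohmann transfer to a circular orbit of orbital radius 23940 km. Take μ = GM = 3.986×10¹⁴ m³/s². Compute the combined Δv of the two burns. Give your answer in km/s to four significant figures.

r₁ = 6613 km = 6.613×10⁶ m.
r₂ = 23940 km = 2.394×10⁷ m.
Transfer ellipse a_t = (r₁ + r₂)/2 = 1.528×10⁷ m.
At r₁: circular v_c1 = √(μ/r₁) = 7764 m/s; transfer-perigee v_p = √[μ(2/r₁ − 1/a_t)] = 9719 m/s.
Δv₁ = v_p − v_c1 = 1955 m/s.
At r₂: circular v_c2 = √(μ/r₂) = 4080 m/s; transfer-apogee v_a = √[μ(2/r₂ − 1/a_t)] = 2685 m/s.
Δv₂ = v_c2 − v_a = 1396 m/s.
Total Δv = Δv₁ + Δv₂ = 3351 m/s = 3.351 km/s.

Δv_total ≈ 3.351 km/s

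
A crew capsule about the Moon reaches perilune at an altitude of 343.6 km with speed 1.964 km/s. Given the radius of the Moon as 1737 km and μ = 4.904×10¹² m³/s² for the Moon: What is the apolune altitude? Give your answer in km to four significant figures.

r_p = 1737 + 343.6 = 2080.6 km = 2.081×10⁶ m.
Specific energy ε = v²/2 − μ/r = -4.284×10⁵ J/kg, so a = −μ/(2ε) = 5.724×10⁶ m.
The apsides satisfy r_p + r_a = 2a, so the apolune radius is 2a − r_p = 9.368×10⁶ m = 9367.6 km.
Apolune altitude = 9367.6 − 1737 = 7630.6 km.

apolune altitude ≈ 7631 km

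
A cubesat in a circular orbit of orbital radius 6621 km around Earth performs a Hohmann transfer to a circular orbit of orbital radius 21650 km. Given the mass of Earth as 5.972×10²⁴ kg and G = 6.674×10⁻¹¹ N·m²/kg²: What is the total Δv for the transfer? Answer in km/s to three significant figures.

Δv_total ≈ 3.20 km/s

μ = GM = 6.674×10⁻¹¹ × 5.972×10²⁴ = 3.986×10¹⁴ m³/s².
r₁ = 6621 km = 6.621×10⁶ m.
r₂ = 21650 km = 2.165×10⁷ m.
Transfer ellipse a_t = (r₁ + r₂)/2 = 1.414×10⁷ m.
At r₁: circular v_c1 = √(μ/r₁) = 7759 m/s; transfer-perigee v_p = √[μ(2/r₁ − 1/a_t)] = 9602 m/s.
Δv₁ = v_p − v_c1 = 1843 m/s.
At r₂: circular v_c2 = √(μ/r₂) = 4291 m/s; transfer-apogee v_a = √[μ(2/r₂ − 1/a_t)] = 2937 m/s.
Δv₂ = v_c2 − v_a = 1354 m/s.
Total Δv = Δv₁ + Δv₂ = 3197 m/s = 3.197 km/s.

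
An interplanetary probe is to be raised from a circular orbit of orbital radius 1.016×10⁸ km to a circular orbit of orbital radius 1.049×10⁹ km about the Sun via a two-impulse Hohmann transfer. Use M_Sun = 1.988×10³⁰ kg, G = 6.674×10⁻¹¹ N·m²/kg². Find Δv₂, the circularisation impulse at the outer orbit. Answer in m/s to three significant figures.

Δv ≈ 6520 m/s

μ = GM = 6.674×10⁻¹¹ × 1.988×10³⁰ = 1.327×10²⁰ m³/s².
r₁ = 1.016×10⁸ km = 1.016×10¹¹ m.
r₂ = 1.049×10⁹ km = 1.049×10¹² m.
Transfer ellipse a_t = (r₁ + r₂)/2 = 5.753×10¹¹ m.
At r₁: circular v_c1 = √(μ/r₁) = 36140 m/s; transfer-perihelion v_p = √[μ(2/r₁ − 1/a_t)] = 48800 m/s.
At r₂: circular v_c2 = √(μ/r₂) = 11250 m/s; transfer-aphelion v_a = √[μ(2/r₂ − 1/a_t)] = 4726 m/s.
Δv₂ = v_c2 − v_a = 6520 m/s.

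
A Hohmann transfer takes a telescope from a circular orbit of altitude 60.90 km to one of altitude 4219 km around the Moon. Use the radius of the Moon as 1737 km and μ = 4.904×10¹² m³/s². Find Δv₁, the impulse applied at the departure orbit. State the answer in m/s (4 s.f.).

r₁ = 1737 + 60.90 = 1797.9 km = 1.7979×10⁶ m.
r₂ = 1737 + 4219 = 5956.0 km = 5.9560×10⁶ m.
Transfer ellipse a_t = (r₁ + r₂)/2 = 3.877×10⁶ m.
At r₁: circular v_c1 = √(μ/r₁) = 1652 m/s; transfer-perilune v_p = √[μ(2/r₁ − 1/a_t)] = 2047 m/s.
Δv₁ = v_p − v_c1 = 395.5 m/s.

Δv ≈ 395.5 m/s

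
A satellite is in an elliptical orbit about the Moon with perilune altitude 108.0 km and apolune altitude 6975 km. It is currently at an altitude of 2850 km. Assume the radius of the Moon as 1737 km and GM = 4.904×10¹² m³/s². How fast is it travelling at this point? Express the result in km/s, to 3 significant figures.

v ≈ 1.10 km/s

r_p = 1737 + 108.0 = 1845.0 km = 1.8450×10⁶ m.
r_a = 1737 + 6975 = 8712.0 km = 8.7120×10⁶ m.
r = 1737 + 2850 = 4587.0 km = 4.587×10⁶ m.
Semi-major axis a = (r_p + r_a)/2 = 5278.5 km = 5.278×10⁶ m.
Vis-viva: v² = μ(2/r − 1/a) = 4.904×10¹² × (4.360×10⁻⁷ − 1.894×10⁻⁷) = 1.209×10⁶ m²/s².
v = 1100 m/s = 1.100 km/s.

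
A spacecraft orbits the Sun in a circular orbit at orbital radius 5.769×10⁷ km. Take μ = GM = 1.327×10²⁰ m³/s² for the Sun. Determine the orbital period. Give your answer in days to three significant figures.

T ≈ 87.5 days

r = 5.769×10⁷ km = 5.769×10¹⁰ m.
Kepler's third law: T = 2π√(r³/μ) = 2π√((5.769×10¹⁰)³ / 1.327×10²⁰).
r³/μ = 1.447×10¹² s², so T = 2π × 1.203×10⁶ = 7.558×10⁶ s.
Converting: 7.558×10⁶ s ÷ 86400 = 87.47 days.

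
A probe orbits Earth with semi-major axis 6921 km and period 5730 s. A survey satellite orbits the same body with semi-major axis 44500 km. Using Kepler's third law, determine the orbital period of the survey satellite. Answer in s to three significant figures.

Kepler's third law: T² ∝ a³, so T₂ = T₁ (a₂/a₁)^(3/2).
a₂/a₁ = 6.430, (a₂/a₁)^(3/2) = 16.30.
T₂ = 5730 × 16.30 = 93420 s.

T₂ ≈ 93400 s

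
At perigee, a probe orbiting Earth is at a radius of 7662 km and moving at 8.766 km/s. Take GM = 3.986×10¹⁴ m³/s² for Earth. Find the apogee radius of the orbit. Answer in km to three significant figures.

apogee radius ≈ 21600 km

r_p = 7.662×10⁶ m.
Specific energy ε = v²/2 − μ/r = -1.360×10⁷ J/kg, so a = −μ/(2ε) = 1.465×10⁷ m.
The apsides satisfy r_p + r_a = 2a, so the apogee radius is 2a − r_p = 2.164×10⁷ m = 21643 km.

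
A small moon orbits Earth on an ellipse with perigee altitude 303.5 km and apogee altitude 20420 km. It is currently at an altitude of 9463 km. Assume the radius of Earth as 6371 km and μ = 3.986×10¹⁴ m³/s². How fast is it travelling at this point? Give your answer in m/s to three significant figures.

v ≈ 5150 m/s

r_p = 6371 + 303.5 = 6674.5 km = 6.6745×10⁶ m.
r_a = 6371 + 20420 = 26791 km = 2.6791×10⁷ m.
r = 6371 + 9463 = 15834 km = 1.583×10⁷ m.
Semi-major axis a = (r_p + r_a)/2 = 16733 km = 1.673×10⁷ m.
Vis-viva: v² = μ(2/r − 1/a) = 3.986×10¹⁴ × (1.263×10⁻⁷ − 5.976×10⁻⁸) = 2.653×10⁷ m²/s².
v = 5150 m/s.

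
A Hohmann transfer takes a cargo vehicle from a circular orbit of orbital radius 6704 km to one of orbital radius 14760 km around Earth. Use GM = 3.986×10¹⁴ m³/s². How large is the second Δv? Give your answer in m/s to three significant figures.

r₁ = 6704 km = 6.704×10⁶ m.
r₂ = 14760 km = 1.476×10⁷ m.
Transfer ellipse a_t = (r₁ + r₂)/2 = 1.073×10⁷ m.
At r₁: circular v_c1 = √(μ/r₁) = 7711 m/s; transfer-perigee v_p = √[μ(2/r₁ − 1/a_t)] = 9043 m/s.
At r₂: circular v_c2 = √(μ/r₂) = 5197 m/s; transfer-apogee v_a = √[μ(2/r₂ − 1/a_t)] = 4107 m/s.
Δv₂ = v_c2 − v_a = 1089 m/s.

Δv ≈ 1090 m/s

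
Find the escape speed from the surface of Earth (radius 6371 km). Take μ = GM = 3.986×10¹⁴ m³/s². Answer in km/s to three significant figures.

r = R = 6.371×10⁶ m.
Escape speed v_esc = √(2μ/r) = √(2 × 3.986×10¹⁴ / 6.371×10⁶) = √(1.251×10⁸) = 11190 m/s.
= 11.19 km/s.

v_esc ≈ 11.2 km/s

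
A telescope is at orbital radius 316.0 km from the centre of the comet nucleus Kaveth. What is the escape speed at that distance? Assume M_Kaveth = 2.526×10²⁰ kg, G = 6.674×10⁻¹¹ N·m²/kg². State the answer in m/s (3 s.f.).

v_esc ≈ 327 m/s

μ = GM = 6.674×10⁻¹¹ × 2.526×10²⁰ = 1.686×10¹⁰ m³/s².
r = 316.0 km = 3.160×10⁵ m.
Escape speed v_esc = √(2μ/r) = √(2 × 1.686×10¹⁰ / 3.160×10⁵) = √(1.067×10⁵) = 326.6 m/s.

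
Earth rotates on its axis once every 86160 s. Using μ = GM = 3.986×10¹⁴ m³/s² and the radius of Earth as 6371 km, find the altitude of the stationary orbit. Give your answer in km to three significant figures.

h_sync ≈ 35800 km

A synchronous orbit has period T, so by Kepler's third law a = (μT²/4π²)^(1/3).
μT²/4π² = 3.986×10¹⁴ × (8.616×10⁴)² / 39.48 = 7.495×10²² m³.
a = 4.216×10⁷ m = 42163 km.
Altitude h = a − R = 42163 − 6371 = 35792 km.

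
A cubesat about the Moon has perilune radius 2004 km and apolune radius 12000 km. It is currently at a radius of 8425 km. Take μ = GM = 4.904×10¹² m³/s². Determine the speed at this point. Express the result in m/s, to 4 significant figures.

Semi-major axis a = (r_p + r_a)/2 = 7002.0 km = 7.002×10⁶ m.
Vis-viva: v² = μ(2/r − 1/a) = 4.904×10¹² × (2.374×10⁻⁷ − 1.428×10⁻⁷) = 4.638×10⁵ m²/s².
v = 681.0 m/s.

v ≈ 681.0 m/s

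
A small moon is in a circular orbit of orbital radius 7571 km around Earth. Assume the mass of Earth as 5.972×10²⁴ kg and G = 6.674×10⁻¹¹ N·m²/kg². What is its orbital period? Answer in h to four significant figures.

μ = GM = 6.674×10⁻¹¹ × 5.972×10²⁴ = 3.986×10¹⁴ m³/s².
r = 7571 km = 7.571×10⁶ m.
Kepler's third law: T = 2π√(r³/μ) = 2π√((7.571×10⁶)³ / 3.986×10¹⁴).
r³/μ = 1.089×10⁶ s², so T = 2π × 1.043×10³ = 6.556×10³ s.
Converting: 6.556×10³ s ÷ 3600 = 1.821 h.

T ≈ 1.821 h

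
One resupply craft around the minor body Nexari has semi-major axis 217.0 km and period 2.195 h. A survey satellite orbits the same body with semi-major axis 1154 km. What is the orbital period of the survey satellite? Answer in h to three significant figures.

Kepler's third law: T² ∝ a³, so T₂ = T₁ (a₂/a₁)^(3/2).
a₂/a₁ = 5.318, (a₂/a₁)^(3/2) = 12.26.
T₂ = 2.195 × 12.26 = 26.92 h.

T₂ ≈ 26.9 h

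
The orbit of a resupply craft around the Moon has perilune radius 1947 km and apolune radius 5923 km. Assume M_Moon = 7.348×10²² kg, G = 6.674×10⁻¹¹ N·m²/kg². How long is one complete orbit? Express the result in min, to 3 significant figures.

T ≈ 369 min

μ = GM = 6.674×10⁻¹¹ × 7.348×10²² = 4.904×10¹² m³/s².
Semi-major axis a = (r_p + r_a)/2 = (1947.0 + 5923.0)/2 = 3935.0 km = 3.935×10⁶ m.
By Kepler's third law T = 2π√(a³/μ) = 2π × 3.525×10³ = 2.215×10⁴ s.
= 369.1 min.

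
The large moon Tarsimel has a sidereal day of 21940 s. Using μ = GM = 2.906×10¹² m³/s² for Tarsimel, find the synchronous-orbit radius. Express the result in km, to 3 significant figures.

A synchronous orbit has period T, so by Kepler's third law a = (μT²/4π²)^(1/3).
μT²/4π² = 2.906×10¹² × (2.194×10⁴)² / 39.48 = 3.543×10¹⁹ m³.
a = 3.285×10⁶ m = 3284.5 km.

r_sync ≈ 3280 km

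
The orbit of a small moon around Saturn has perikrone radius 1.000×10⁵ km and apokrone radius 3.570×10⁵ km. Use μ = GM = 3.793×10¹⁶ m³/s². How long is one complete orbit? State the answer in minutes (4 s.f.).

T ≈ 1857 minutes

Semi-major axis a = (r_p + r_a)/2 = (1.0000×10⁵ + 3.5700×10⁵)/2 = 2.2850×10⁵ km = 2.285×10⁸ m.
By Kepler's third law T = 2π√(a³/μ) = 2π × 1.774×10⁴ = 1.114×10⁵ s.
= 1857 minutes.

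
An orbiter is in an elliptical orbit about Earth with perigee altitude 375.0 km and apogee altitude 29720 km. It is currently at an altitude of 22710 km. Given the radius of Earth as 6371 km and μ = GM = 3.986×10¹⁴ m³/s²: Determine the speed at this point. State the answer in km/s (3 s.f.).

r_p = 6371 + 375.0 = 6746.0 km = 6.7460×10⁶ m.
r_a = 6371 + 29720 = 36091 km = 3.6091×10⁷ m.
r = 6371 + 22710 = 29081 km = 2.908×10⁷ m.
Semi-major axis a = (r_p + r_a)/2 = 21418 km = 2.142×10⁷ m.
Vis-viva: v² = μ(2/r − 1/a) = 3.986×10¹⁴ × (6.877×10⁻⁸ − 4.669×10⁻⁸) = 8.803×10⁶ m²/s².
v = 2967 m/s = 2.967 km/s.

v ≈ 2.97 km/s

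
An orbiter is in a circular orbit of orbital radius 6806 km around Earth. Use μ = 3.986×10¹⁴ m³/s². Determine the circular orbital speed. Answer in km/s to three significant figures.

r = 6806 km = 6.806×10⁶ m.
For a circular orbit v = √(μ/r) = √(3.986×10¹⁴ / 6.806×10⁶) = √(5.857×10⁷) = 7653 m/s.
That is 7.653 km/s.

v ≈ 7.65 km/s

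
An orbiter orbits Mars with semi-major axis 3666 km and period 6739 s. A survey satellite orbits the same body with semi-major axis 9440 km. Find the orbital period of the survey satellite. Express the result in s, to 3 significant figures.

T₂ ≈ 27800 s

Kepler's third law: T² ∝ a³, so T₂ = T₁ (a₂/a₁)^(3/2).
a₂/a₁ = 2.575, (a₂/a₁)^(3/2) = 4.132.
T₂ = 6739 × 4.132 = 27850 s.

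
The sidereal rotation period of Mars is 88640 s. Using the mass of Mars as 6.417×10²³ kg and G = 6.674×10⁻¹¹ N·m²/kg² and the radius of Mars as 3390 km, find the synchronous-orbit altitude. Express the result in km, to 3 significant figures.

h_sync ≈ 17000 km

μ = GM = 6.674×10⁻¹¹ × 6.417×10²³ = 4.283×10¹³ m³/s².
A synchronous orbit has period T, so by Kepler's third law a = (μT²/4π²)^(1/3).
μT²/4π² = 4.283×10¹³ × (8.864×10⁴)² / 39.48 = 8.524×10²¹ m³.
a = 2.043×10⁷ m = 20427 km.
Altitude h = a − R = 20427 − 3390 = 17037 km.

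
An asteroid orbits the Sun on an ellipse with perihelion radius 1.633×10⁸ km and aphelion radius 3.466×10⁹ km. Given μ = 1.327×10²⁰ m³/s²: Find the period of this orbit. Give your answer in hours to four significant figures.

T ≈ 370400 hours

Semi-major axis a = (r_p + r_a)/2 = (1.6330×10⁸ + 3.4660×10⁹)/2 = 1.8146×10⁹ km = 1.815×10¹² m.
By Kepler's third law T = 2π√(a³/μ) = 2π × 2.122×10⁸ = 1.333×10⁹ s.
= 3.704×10⁵ hours.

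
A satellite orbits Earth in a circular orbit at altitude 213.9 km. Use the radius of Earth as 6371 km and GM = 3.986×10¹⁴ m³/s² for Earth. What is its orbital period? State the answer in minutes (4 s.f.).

r = 6371 + 213.9 = 6584.9 km = 6.5849×10⁶ m.
Kepler's third law: T = 2π√(r³/μ) = 2π√((6.585×10⁶)³ / 3.986×10¹⁴).
r³/μ = 7.163×10⁵ s², so T = 2π × 8.464×10² = 5.318×10³ s.
Converting: 5.318×10³ s ÷ 60.00 = 88.63 minutes.

T ≈ 88.63 minutes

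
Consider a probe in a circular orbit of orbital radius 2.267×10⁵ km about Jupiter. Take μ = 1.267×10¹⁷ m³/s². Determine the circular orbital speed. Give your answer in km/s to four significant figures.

r = 2.267×10⁵ km = 2.267×10⁸ m.
For a circular orbit v = √(μ/r) = √(1.267×10¹⁷ / 2.267×10⁸) = √(5.589×10⁸) = 23640 m/s.
That is 23.64 km/s.

v ≈ 23.64 km/s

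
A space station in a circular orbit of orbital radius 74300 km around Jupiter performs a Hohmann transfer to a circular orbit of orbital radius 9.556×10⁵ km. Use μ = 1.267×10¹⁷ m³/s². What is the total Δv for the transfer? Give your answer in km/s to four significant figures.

r₁ = 74300 km = 7.430×10⁷ m.
r₂ = 9.556×10⁵ km = 9.556×10⁸ m.
Transfer ellipse a_t = (r₁ + r₂)/2 = 5.150×10⁸ m.
At r₁: circular v_c1 = √(μ/r₁) = 41290 m/s; transfer-perijove v_p = √[μ(2/r₁ − 1/a_t)] = 56250 m/s.
Δv₁ = v_p − v_c1 = 14960 m/s.
At r₂: circular v_c2 = √(μ/r₂) = 11510 m/s; transfer-apojove v_a = √[μ(2/r₂ − 1/a_t)] = 4374 m/s.
Δv₂ = v_c2 − v_a = 7141 m/s.
Total Δv = Δv₁ + Δv₂ = 22100 m/s = 22.10 km/s.

Δv_total ≈ 22.10 km/s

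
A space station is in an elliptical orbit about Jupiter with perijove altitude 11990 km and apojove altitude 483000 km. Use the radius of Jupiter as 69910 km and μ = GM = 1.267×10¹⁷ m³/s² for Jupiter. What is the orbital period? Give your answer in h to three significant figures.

r_p = 69910 + 11990 = 81900 km = 8.1900×10⁷ m.
r_a = 69910 + 483000 = 552910 km = 5.5291×10⁸ m.
Semi-major axis a = (r_p + r_a)/2 = (81900 + 5.5291×10⁵)/2 = 3.1740×10⁵ km = 3.174×10⁸ m.
By Kepler's third law T = 2π√(a³/μ) = 2π × 1.589×10⁴ = 9.982×10⁴ s.
= 27.73 h.

T ≈ 27.7 h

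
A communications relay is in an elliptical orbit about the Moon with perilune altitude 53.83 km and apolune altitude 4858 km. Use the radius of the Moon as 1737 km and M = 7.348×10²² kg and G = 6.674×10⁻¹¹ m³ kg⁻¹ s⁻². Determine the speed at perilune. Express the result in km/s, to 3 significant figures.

μ = GM = 6.674×10⁻¹¹ × 7.348×10²² = 4.904×10¹² m³/s².
r_p = 1737 + 53.83 = 1790.8 km = 1.7908×10⁶ m.
r_a = 1737 + 4858 = 6595.0 km = 6.5950×10⁶ m.
Semi-major axis a = (r_p + r_a)/2 = 4192.9 km = 4.193×10⁶ m.
Vis-viva: v² = μ(2/r − 1/a) = 4.904×10¹² × (1.117×10⁻⁶ − 2.385×10⁻⁷) = 4.307×10⁶ m²/s².
v = 2075 m/s = 2.075 km/s.

v ≈ 2.08 km/s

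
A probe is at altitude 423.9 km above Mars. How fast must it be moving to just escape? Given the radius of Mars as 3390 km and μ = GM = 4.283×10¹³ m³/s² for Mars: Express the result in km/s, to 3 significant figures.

v_esc ≈ 4.74 km/s

r = 3390 + 423.9 = 3813.9 km = 3.8139×10⁶ m.
Escape speed v_esc = √(2μ/r) = √(2 × 4.283×10¹³ / 3.814×10⁶) = √(2.246×10⁷) = 4739 m/s.
= 4.739 km/s.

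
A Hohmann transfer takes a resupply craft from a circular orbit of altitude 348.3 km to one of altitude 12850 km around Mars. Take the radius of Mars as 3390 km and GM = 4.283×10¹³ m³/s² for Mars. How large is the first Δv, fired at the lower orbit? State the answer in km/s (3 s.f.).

Δv ≈ 0.931 km/s

r₁ = 3390 + 348.3 = 3738.3 km = 3.7383×10⁶ m.
r₂ = 3390 + 12850 = 16240 km = 1.6240×10⁷ m.
Transfer ellipse a_t = (r₁ + r₂)/2 = 9.989×10⁶ m.
At r₁: circular v_c1 = √(μ/r₁) = 3385 m/s; transfer-periapsis v_p = √[μ(2/r₁ − 1/a_t)] = 4316 m/s.
Δv₁ = v_p − v_c1 = 931.0 m/s.
= 0.931 km/s.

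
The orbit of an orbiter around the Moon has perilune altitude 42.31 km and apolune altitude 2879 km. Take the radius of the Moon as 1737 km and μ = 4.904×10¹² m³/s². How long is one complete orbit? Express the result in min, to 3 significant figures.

T ≈ 270 min

r_p = 1737 + 42.31 = 1779.3 km = 1.7793×10⁶ m.
r_a = 1737 + 2879 = 4616.0 km = 4.6160×10⁶ m.
Semi-major axis a = (r_p + r_a)/2 = (1779.3 + 4616.0)/2 = 3197.7 km = 3.198×10⁶ m.
By Kepler's third law T = 2π√(a³/μ) = 2π × 2.582×10³ = 1.622×10⁴ s.
= 270.4 min.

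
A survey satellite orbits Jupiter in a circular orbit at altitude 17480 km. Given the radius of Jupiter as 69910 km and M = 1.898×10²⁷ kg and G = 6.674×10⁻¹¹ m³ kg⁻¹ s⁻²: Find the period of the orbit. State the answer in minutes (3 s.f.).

μ = GM = 6.674×10⁻¹¹ × 1.898×10²⁷ = 1.267×10¹⁷ m³/s².
r = 69910 + 17480 = 87390 km = 8.7390×10⁷ m.
Kepler's third law: T = 2π√(r³/μ) = 2π√((8.739×10⁷)³ / 1.267×10¹⁷).
r³/μ = 5.269×10⁶ s², so T = 2π × 2.295×10³ = 1.442×10⁴ s.
Converting: 1.442×10⁴ s ÷ 60.00 = 240.4 minutes.

T ≈ 240 minutes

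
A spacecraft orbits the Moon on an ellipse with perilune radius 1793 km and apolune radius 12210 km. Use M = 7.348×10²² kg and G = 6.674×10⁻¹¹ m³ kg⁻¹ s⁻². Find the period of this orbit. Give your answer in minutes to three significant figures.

T ≈ 876 minutes

μ = GM = 6.674×10⁻¹¹ × 7.348×10²² = 4.904×10¹² m³/s².
Semi-major axis a = (r_p + r_a)/2 = (1793.0 + 12210)/2 = 7001.5 km = 7.002×10⁶ m.
By Kepler's third law T = 2π√(a³/μ) = 2π × 8.366×10³ = 5.256×10⁴ s.
= 876.1 minutes.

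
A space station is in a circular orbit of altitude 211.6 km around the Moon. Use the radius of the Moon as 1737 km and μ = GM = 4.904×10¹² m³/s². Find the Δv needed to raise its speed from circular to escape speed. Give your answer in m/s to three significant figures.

Δv ≈ 657 m/s

r = 1737 + 211.6 = 1948.6 km = 1.9486×10⁶ m.
Circular speed v_c = √(μ/r) = 1586 m/s.
Escape speed v_esc = √(2μ/r) = √2 × v_c = 2244 m/s.
Δv = v_esc − v_c = 657.1 m/s.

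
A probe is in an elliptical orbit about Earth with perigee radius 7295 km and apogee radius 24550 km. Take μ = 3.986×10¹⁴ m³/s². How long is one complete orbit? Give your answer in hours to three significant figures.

Semi-major axis a = (r_p + r_a)/2 = (7295.0 + 24550)/2 = 15922 km = 1.592×10⁷ m.
By Kepler's third law T = 2π√(a³/μ) = 2π × 3.182×10³ = 2.000×10⁴ s.
= 5.554 hours.

T ≈ 5.55 hours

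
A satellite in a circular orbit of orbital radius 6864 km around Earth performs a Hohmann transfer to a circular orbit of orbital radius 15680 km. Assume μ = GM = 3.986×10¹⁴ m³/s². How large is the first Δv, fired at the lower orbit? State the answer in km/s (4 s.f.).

r₁ = 6864 km = 6.864×10⁶ m.
r₂ = 15680 km = 1.568×10⁷ m.
Transfer ellipse a_t = (r₁ + r₂)/2 = 1.127×10⁷ m.
At r₁: circular v_c1 = √(μ/r₁) = 7620 m/s; transfer-perigee v_p = √[μ(2/r₁ − 1/a_t)] = 8988 m/s.
Δv₁ = v_p − v_c1 = 1367 m/s.
= 1.367 km/s.

Δv ≈ 1.367 km/s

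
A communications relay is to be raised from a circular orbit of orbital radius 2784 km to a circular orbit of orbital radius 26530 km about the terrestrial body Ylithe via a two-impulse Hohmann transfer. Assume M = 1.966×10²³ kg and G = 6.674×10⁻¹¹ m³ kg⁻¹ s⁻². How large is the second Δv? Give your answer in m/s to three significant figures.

Δv ≈ 397 m/s

μ = GM = 6.674×10⁻¹¹ × 1.966×10²³ = 1.312×10¹³ m³/s².
r₁ = 2784 km = 2.784×10⁶ m.
r₂ = 26530 km = 2.653×10⁷ m.
Transfer ellipse a_t = (r₁ + r₂)/2 = 1.466×10⁷ m.
At r₁: circular v_c1 = √(μ/r₁) = 2171 m/s; transfer-periapsis v_p = √[μ(2/r₁ − 1/a_t)] = 2921 m/s.
At r₂: circular v_c2 = √(μ/r₂) = 703.3 m/s; transfer-apoapsis v_a = √[μ(2/r₂ − 1/a_t)] = 306.5 m/s.
Δv₂ = v_c2 − v_a = 396.8 m/s.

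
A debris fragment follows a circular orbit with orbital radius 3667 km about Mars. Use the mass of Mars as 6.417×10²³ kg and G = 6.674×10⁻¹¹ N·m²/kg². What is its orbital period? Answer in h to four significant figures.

μ = GM = 6.674×10⁻¹¹ × 6.417×10²³ = 4.283×10¹³ m³/s².
r = 3667 km = 3.667×10⁶ m.
Kepler's third law: T = 2π√(r³/μ) = 2π√((3.667×10⁶)³ / 4.283×10¹³).
r³/μ = 1.151×10⁶ s², so T = 2π × 1.073×10³ = 6.742×10³ s.
Converting: 6.742×10³ s ÷ 3600 = 1.873 h.

T ≈ 1.873 h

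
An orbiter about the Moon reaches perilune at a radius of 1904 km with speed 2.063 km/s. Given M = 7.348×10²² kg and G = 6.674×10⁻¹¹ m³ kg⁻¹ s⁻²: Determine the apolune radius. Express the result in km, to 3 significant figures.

apolune radius ≈ 9050 km

μ = GM = 6.674×10⁻¹¹ × 7.348×10²² = 4.904×10¹² m³/s².
r_p = 1.904×10⁶ m.
Specific energy ε = v²/2 − μ/r = -4.477×10⁵ J/kg, so a = −μ/(2ε) = 5.477×10⁶ m.
The apsides satisfy r_p + r_a = 2a, so the apolune radius is 2a − r_p = 9.051×10⁶ m = 9050.5 km.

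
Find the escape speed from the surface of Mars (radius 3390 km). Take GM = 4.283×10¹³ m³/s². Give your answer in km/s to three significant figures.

r = R = 3.390×10⁶ m.
Escape speed v_esc = √(2μ/r) = √(2 × 4.283×10¹³ / 3.390×10⁶) = √(2.527×10⁷) = 5027 m/s.
= 5.027 km/s.

v_esc ≈ 5.03 km/s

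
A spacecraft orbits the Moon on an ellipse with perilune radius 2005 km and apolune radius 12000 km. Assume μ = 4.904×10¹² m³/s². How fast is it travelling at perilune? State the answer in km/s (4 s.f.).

v ≈ 2.047 km/s

Semi-major axis a = (r_p + r_a)/2 = 7002.5 km = 7.002×10⁶ m.
Vis-viva: v² = μ(2/r − 1/a) = 4.904×10¹² × (9.975×10⁻⁷ − 1.428×10⁻⁷) = 4.191×10⁶ m²/s².
v = 2047 m/s = 2.047 km/s.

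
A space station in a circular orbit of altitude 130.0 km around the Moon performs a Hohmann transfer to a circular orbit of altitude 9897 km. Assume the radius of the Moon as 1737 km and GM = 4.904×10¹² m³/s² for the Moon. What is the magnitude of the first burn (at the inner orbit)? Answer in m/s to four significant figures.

r₁ = 1737 + 130.0 = 1867.0 km = 1.8670×10⁶ m.
r₂ = 1737 + 9897 = 11634 km = 1.1634×10⁷ m.
Transfer ellipse a_t = (r₁ + r₂)/2 = 6.750×10⁶ m.
At r₁: circular v_c1 = √(μ/r₁) = 1621 m/s; transfer-perilune v_p = √[μ(2/r₁ − 1/a_t)] = 2128 m/s.
Δv₁ = v_p − v_c1 = 506.9 m/s.

Δv ≈ 506.9 m/s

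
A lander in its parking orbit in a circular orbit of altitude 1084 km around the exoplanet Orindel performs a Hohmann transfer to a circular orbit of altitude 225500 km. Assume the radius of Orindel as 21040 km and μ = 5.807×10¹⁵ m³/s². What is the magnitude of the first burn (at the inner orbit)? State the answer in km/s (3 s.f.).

Δv ≈ 5.75 km/s

r₁ = 21040 + 1084 = 22124 km = 2.2124×10⁷ m.
r₂ = 21040 + 225500 = 246540 km = 2.4654×10⁸ m.
Transfer ellipse a_t = (r₁ + r₂)/2 = 1.343×10⁸ m.
At r₁: circular v_c1 = √(μ/r₁) = 16200 m/s; transfer-periapsis v_p = √[μ(2/r₁ − 1/a_t)] = 21950 m/s.
Δv₁ = v_p − v_c1 = 5747 m/s.
= 5.747 km/s.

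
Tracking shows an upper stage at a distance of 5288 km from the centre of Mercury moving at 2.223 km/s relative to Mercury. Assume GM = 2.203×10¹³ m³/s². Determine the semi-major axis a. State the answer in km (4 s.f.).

a ≈ 6498 km

r = 5.288×10⁶ m.
Vis-viva rearranged: 1/a = 2/r − v²/μ = 3.782×10⁻⁷ − 2.243×10⁻⁷ = 1.539×10⁻⁷ m⁻¹.
a = 6.498×10⁶ m = 6497.9 km.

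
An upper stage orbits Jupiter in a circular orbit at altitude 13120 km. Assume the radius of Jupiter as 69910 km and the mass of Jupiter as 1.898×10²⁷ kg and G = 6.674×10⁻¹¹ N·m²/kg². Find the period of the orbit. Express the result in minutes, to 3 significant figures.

μ = GM = 6.674×10⁻¹¹ × 1.898×10²⁷ = 1.267×10¹⁷ m³/s².
r = 69910 + 13120 = 83030 km = 8.3030×10⁷ m.
Kepler's third law: T = 2π√(r³/μ) = 2π√((8.303×10⁷)³ / 1.267×10¹⁷).
r³/μ = 4.519×10⁶ s², so T = 2π × 2.126×10³ = 1.336×10⁴ s.
Converting: 1.336×10⁴ s ÷ 60.00 = 222.6 minutes.

T ≈ 223 minutes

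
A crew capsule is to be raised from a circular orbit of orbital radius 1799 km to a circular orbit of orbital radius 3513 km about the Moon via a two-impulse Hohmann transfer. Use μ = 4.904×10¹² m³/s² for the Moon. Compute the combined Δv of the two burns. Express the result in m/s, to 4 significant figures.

r₁ = 1799 km = 1.799×10⁶ m.
r₂ = 3513 km = 3.513×10⁶ m.
Transfer ellipse a_t = (r₁ + r₂)/2 = 2.656×10⁶ m.
At r₁: circular v_c1 = √(μ/r₁) = 1651 m/s; transfer-perilune v_p = √[μ(2/r₁ − 1/a_t)] = 1899 m/s.
Δv₁ = v_p − v_c1 = 247.8 m/s.
At r₂: circular v_c2 = √(μ/r₂) = 1182 m/s; transfer-apolune v_a = √[μ(2/r₂ − 1/a_t)] = 972.4 m/s.
Δv₂ = v_c2 − v_a = 209.1 m/s.
Total Δv = Δv₁ + Δv₂ = 456.9 m/s.

Δv_total ≈ 456.9 m/s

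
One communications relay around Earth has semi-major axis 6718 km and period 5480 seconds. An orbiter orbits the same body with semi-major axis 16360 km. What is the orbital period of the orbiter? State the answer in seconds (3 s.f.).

T₂ ≈ 20800 seconds

Kepler's third law: T² ∝ a³, so T₂ = T₁ (a₂/a₁)^(3/2).
a₂/a₁ = 2.435, (a₂/a₁)^(3/2) = 3.800.
T₂ = 5480 × 3.800 = 20830 seconds.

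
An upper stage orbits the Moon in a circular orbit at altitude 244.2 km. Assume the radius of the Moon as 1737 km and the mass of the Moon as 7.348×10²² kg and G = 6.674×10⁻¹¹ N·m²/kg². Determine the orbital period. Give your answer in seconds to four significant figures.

T ≈ 7912 seconds

μ = GM = 6.674×10⁻¹¹ × 7.348×10²² = 4.904×10¹² m³/s².
r = 1737 + 244.2 = 1981.2 km = 1.9812×10⁶ m.
Kepler's third law: T = 2π√(r³/μ) = 2π√((1.981×10⁶)³ / 4.904×10¹²).
r³/μ = 1.586×10⁶ s², so T = 2π × 1.259×10³ = 7.912×10³ s.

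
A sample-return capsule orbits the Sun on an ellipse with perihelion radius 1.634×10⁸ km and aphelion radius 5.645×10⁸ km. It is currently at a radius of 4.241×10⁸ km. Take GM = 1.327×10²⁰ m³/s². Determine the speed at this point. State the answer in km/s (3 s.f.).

v ≈ 16.2 km/s

Semi-major axis a = (r_p + r_a)/2 = 3.6395×10⁸ km = 3.640×10¹¹ m.
Vis-viva: v² = μ(2/r − 1/a) = 1.327×10²⁰ × (4.716×10⁻¹² − 2.748×10⁻¹²) = 2.612×10⁸ m²/s².
v = 16160 m/s = 16.16 km/s.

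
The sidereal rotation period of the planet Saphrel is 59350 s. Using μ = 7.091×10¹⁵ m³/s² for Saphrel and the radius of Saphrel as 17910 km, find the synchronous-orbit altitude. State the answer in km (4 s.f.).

h_sync ≈ 67940 km

A synchronous orbit has period T, so by Kepler's third law a = (μT²/4π²)^(1/3).
μT²/4π² = 7.091×10¹⁵ × (5.935×10⁴)² / 39.48 = 6.327×10²³ m³.
a = 8.585×10⁷ m = 85848 km.
Altitude h = a − R = 85848 − 17910 = 67938 km.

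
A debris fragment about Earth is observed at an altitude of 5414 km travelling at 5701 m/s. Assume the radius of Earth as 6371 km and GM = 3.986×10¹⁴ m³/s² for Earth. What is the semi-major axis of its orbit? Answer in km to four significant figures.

a ≈ 11340 km

r = 6371 + 5414 = 11785 km = 1.178×10⁷ m.
Specific orbital energy ε = v²/2 − μ/r = (5701)²/2 − 3.986×10¹⁴/1.178×10⁷ = -1.757×10⁷ J/kg.
Since ε = −μ/(2a), a = −μ/(2ε) = 1.134×10⁷ m = 11342 km.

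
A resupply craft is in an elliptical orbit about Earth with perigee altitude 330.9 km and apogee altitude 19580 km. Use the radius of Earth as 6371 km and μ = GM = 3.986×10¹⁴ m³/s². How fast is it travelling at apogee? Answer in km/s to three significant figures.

v ≈ 2.51 km/s

r_p = 6371 + 330.9 = 6701.9 km = 6.7019×10⁶ m.
r_a = 6371 + 19580 = 25951 km = 2.5951×10⁷ m.
Semi-major axis a = (r_p + r_a)/2 = 16326 km = 1.633×10⁷ m.
Vis-viva: v² = μ(2/r − 1/a) = 3.986×10¹⁴ × (7.707×10⁻⁸ − 6.125×10⁻⁸) = 6.305×10⁶ m²/s².
v = 2511 m/s = 2.511 km/s.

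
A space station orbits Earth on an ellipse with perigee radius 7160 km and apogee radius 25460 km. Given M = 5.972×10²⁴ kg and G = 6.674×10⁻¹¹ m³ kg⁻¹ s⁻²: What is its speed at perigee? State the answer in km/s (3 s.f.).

v ≈ 9.32 km/s

μ = GM = 6.674×10⁻¹¹ × 5.972×10²⁴ = 3.986×10¹⁴ m³/s².
Semi-major axis a = (r_p + r_a)/2 = 16310 km = 1.631×10⁷ m.
Vis-viva: v² = μ(2/r − 1/a) = 3.986×10¹⁴ × (2.793×10⁻⁷ − 6.131×10⁻⁸) = 8.690×10⁷ m²/s².
v = 9322 m/s = 9.322 km/s.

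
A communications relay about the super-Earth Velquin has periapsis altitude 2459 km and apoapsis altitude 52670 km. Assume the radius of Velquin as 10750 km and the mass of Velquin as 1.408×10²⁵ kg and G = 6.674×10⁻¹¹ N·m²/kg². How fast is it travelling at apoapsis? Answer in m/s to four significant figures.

μ = GM = 6.674×10⁻¹¹ × 1.408×10²⁵ = 9.397×10¹⁴ m³/s².
r_p = 10750 + 2459 = 13209 km = 1.3209×10⁷ m.
r_a = 10750 + 52670 = 63420 km = 6.3420×10⁷ m.
Semi-major axis a = (r_p + r_a)/2 = 38314 km = 3.831×10⁷ m.
Vis-viva: v² = μ(2/r − 1/a) = 9.397×10¹⁴ × (3.154×10⁻⁸ − 2.610×10⁻⁸) = 5.108×10⁶ m²/s².
v = 2260 m/s.

v ≈ 2260 m/s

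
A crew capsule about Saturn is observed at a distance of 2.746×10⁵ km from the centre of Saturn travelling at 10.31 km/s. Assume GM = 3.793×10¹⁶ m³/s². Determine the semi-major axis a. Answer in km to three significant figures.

a ≈ 2.23×10⁵ km

r = 2.746×10⁸ m.
Vis-viva rearranged: 1/a = 2/r − v²/μ = 7.283×10⁻⁹ − 2.802×10⁻⁹ = 4.481×10⁻⁹ m⁻¹.
a = 2.232×10⁸ m = 2.2317×10⁵ km.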